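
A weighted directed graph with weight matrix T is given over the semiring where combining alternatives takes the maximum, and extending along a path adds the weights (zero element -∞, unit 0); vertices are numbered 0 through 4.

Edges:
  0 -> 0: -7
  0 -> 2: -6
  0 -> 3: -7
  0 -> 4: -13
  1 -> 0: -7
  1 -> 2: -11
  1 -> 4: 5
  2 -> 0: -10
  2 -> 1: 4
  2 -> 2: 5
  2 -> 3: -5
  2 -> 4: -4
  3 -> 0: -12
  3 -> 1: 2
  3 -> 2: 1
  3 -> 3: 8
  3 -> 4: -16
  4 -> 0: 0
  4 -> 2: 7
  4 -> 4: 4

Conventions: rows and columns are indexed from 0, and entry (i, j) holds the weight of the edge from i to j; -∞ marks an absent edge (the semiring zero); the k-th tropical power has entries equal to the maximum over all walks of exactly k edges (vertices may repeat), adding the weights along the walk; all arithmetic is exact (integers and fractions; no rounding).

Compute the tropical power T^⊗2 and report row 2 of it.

T^⊗2:
  [-13, -2, -1, 1, -9]
  [5, -7, 12, -14, 9]
  [-3, 9, 10, 3, 9]
  [-4, 10, 9, 16, 7]
  [4, 11, 12, 2, 8]
Answer: row 2 of T^⊗2 = [-3, 9, 10, 3, 9]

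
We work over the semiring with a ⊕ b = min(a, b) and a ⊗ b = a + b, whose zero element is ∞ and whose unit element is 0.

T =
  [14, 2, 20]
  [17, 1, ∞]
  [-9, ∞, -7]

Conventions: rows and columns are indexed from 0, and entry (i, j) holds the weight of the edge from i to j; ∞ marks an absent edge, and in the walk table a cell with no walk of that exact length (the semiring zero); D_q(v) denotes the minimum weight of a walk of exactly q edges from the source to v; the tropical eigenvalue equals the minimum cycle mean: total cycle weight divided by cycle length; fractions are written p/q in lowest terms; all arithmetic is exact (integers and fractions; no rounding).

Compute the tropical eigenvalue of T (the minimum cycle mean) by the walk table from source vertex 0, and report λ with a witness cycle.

q=0: [0, ∞, ∞]
q=1: [14, 2, 20]
q=2: [11, 3, 13]
q=3: [4, 4, 6]
Optimal cycle mean attained by: cycle 2->2, total (-7), length 1.
Answer: λ = -7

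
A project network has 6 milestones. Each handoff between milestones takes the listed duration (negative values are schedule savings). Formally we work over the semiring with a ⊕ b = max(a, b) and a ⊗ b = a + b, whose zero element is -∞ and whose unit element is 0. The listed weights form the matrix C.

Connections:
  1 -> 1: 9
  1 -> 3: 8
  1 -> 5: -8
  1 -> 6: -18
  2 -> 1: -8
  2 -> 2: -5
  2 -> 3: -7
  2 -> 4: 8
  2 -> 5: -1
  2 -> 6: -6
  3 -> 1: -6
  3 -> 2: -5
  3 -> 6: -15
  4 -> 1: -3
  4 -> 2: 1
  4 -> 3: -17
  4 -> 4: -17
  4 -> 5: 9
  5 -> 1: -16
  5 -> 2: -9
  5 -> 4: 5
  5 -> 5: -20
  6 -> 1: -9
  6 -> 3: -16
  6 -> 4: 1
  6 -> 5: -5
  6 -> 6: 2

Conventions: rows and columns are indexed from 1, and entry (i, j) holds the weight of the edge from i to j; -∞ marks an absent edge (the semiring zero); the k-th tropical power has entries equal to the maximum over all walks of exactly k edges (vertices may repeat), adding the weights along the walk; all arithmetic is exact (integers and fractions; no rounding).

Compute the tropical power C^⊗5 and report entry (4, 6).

C^⊗2:
  [18, 3, 17, -3, 1, -7]
  [5, 9, 0, 4, 17, -4]
  [3, -10, 2, 3, -6, -11]
  [6, 0, 5, 14, 0, -5]
  [2, 6, -8, -1, 14, -15]
  [0, 2, -1, 3, 10, 4]
C^⊗3:
  [27, 12, 26, 11, 10, 2]
  [14, 8, 13, 22, 13, 3]
  [12, 4, 11, -1, 12, -9]
  [15, 15, 14, 8, 23, -3]
  [11, 5, 10, 19, 8, 0]
  [9, 4, 8, 15, 12, 6]
C^⊗4:
  [36, 21, 35, 20, 20, 11]
  [23, 23, 22, 18, 31, 5]
  [21, 6, 20, 17, 8, -2]
  [24, 14, 23, 28, 17, 9]
  [20, 20, 19, 13, 28, 2]
  [18, 16, 17, 17, 24, 8]
C^⊗5:
  [45, 30, 44, 29, 29, 20]
  [32, 22, 31, 36, 27, 17]
  [30, 18, 29, 14, 26, 5]
  [33, 29, 32, 22, 37, 11]
  [29, 19, 28, 33, 22, 14]
  [27, 18, 26, 29, 26, 10]
Key observation: the optimum is the walk 4->5->4->2->6->6, with weight 9 + 5 + 1 + (-6) + 2 = 11.
Optimal value attained by: walk 4->5->4->2->6->6.
Answer: (C^⊗5)[4][6] = 11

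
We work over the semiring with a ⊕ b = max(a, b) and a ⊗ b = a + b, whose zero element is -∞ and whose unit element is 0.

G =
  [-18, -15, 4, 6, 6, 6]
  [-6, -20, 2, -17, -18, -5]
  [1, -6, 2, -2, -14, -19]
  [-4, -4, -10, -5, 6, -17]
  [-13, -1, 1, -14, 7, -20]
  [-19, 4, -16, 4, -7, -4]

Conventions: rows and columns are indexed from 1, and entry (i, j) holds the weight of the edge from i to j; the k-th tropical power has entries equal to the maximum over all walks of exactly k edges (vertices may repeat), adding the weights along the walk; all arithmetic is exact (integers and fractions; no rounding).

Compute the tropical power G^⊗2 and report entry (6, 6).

G^⊗2:
  [5, 10, 7, 10, 13, 2]
  [3, -1, 4, 0, 0, 0]
  [3, -4, 5, 7, 7, 7]
  [-7, 5, 7, 2, 13, 2]
  [2, 6, 8, -1, 14, -6]
  [0, 0, 6, 0, 10, -1]
Key observation: the optimum is the walk 6->2->6, with weight 4 + (-5) = -1.
Optimal value attained by: walk 6->2->6.
Answer: (G^⊗2)[6][6] = -1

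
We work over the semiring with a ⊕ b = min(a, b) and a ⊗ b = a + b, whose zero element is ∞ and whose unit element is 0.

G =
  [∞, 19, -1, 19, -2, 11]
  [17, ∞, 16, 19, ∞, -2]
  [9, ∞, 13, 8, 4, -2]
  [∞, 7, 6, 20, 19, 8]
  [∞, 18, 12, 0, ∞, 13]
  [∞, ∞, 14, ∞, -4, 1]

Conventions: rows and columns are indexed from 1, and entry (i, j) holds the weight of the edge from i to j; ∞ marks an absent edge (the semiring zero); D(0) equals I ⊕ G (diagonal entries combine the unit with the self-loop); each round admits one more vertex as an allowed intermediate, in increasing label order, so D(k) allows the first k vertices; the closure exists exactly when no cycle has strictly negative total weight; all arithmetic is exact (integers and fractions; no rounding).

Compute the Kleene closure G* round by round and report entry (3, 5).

D(0):
  [0, 19, -1, 19, -2, 11]
  [17, 0, 16, 19, ∞, -2]
  [9, ∞, 0, 8, 4, -2]
  [∞, 7, 6, 0, 19, 8]
  [∞, 18, 12, 0, 0, 13]
  [∞, ∞, 14, ∞, -4, 0]
D(1):
  [0, 19, -1, 19, -2, 11]
  [17, 0, 16, 19, 15, -2]
  [9, 28, 0, 8, 4, -2]
  [∞, 7, 6, 0, 19, 8]
  [∞, 18, 12, 0, 0, 13]
  [∞, ∞, 14, ∞, -4, 0]
D(2):
  [0, 19, -1, 19, -2, 11]
  [17, 0, 16, 19, 15, -2]
  [9, 28, 0, 8, 4, -2]
  [24, 7, 6, 0, 19, 5]
  [35, 18, 12, 0, 0, 13]
  [∞, ∞, 14, ∞, -4, 0]
D(3):
  [0, 19, -1, 7, -2, -3]
  [17, 0, 16, 19, 15, -2]
  [9, 28, 0, 8, 4, -2]
  [15, 7, 6, 0, 10, 4]
  [21, 18, 12, 0, 0, 10]
  [23, 42, 14, 22, -4, 0]
D(4):
  [0, 14, -1, 7, -2, -3]
  [17, 0, 16, 19, 15, -2]
  [9, 15, 0, 8, 4, -2]
  [15, 7, 6, 0, 10, 4]
  [15, 7, 6, 0, 0, 4]
  [23, 29, 14, 22, -4, 0]
D(5):
  [0, 5, -1, -2, -2, -3]
  [17, 0, 16, 15, 15, -2]
  [9, 11, 0, 4, 4, -2]
  [15, 7, 6, 0, 10, 4]
  [15, 7, 6, 0, 0, 4]
  [11, 3, 2, -4, -4, 0]
D(6):
  [0, 0, -1, -7, -7, -3]
  [9, 0, 0, -6, -6, -2]
  [9, 1, 0, -6, -6, -2]
  [15, 7, 6, 0, 0, 4]
  [15, 7, 6, 0, 0, 4]
  [11, 3, 2, -4, -4, 0]
Answer: G*[3][5] = -6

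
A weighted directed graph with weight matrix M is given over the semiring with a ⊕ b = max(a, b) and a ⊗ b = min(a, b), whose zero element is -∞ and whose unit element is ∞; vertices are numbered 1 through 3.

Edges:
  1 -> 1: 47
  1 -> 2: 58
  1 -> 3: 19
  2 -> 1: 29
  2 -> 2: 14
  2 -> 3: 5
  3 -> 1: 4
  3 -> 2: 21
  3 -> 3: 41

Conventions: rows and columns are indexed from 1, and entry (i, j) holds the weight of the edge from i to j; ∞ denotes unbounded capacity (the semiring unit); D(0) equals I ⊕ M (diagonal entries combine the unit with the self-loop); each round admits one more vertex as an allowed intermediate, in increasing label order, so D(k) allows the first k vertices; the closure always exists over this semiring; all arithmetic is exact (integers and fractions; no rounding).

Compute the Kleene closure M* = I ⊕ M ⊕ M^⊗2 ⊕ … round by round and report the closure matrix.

D(0):
  [∞, 58, 19]
  [29, ∞, 5]
  [4, 21, ∞]
D(1):
  [∞, 58, 19]
  [29, ∞, 19]
  [4, 21, ∞]
D(2):
  [∞, 58, 19]
  [29, ∞, 19]
  [21, 21, ∞]
D(3):
  [∞, 58, 19]
  [29, ∞, 19]
  [21, 21, ∞]
Answer: M* = [[∞, 58, 19], [29, ∞, 19], [21, 21, ∞]]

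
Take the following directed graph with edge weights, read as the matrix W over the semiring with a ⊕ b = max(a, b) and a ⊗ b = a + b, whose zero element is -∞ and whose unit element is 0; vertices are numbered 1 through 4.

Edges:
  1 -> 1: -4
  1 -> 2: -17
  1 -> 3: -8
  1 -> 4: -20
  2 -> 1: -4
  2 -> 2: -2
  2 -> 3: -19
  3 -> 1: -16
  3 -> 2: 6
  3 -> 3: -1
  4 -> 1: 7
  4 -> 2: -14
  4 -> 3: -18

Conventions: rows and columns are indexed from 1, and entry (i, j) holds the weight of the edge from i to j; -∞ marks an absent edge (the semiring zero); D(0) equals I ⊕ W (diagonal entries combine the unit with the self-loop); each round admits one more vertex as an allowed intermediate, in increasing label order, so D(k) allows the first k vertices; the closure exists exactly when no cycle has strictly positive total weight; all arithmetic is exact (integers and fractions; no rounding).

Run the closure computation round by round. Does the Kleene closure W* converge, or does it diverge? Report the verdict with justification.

D(0):
  [0, -17, -8, -20]
  [-4, 0, -19, -∞]
  [-16, 6, 0, -∞]
  [7, -14, -18, 0]
D(1):
  [0, -17, -8, -20]
  [-4, 0, -12, -24]
  [-16, 6, 0, -36]
  [7, -10, -1, 0]
D(2):
  [0, -17, -8, -20]
  [-4, 0, -12, -24]
  [2, 6, 0, -18]
  [7, -10, -1, 0]
D(3):
  [0, -2, -8, -20]
  [-4, 0, -12, -24]
  [2, 6, 0, -18]
  [7, 5, -1, 0]
D(4):
  [0, -2, -8, -20]
  [-4, 0, -12, -24]
  [2, 6, 0, -18]
  [7, 5, -1, 0]
Key observation: every diagonal entry stays at the unit through all rounds, so no improving cycle exists.
Answer: CONVERGES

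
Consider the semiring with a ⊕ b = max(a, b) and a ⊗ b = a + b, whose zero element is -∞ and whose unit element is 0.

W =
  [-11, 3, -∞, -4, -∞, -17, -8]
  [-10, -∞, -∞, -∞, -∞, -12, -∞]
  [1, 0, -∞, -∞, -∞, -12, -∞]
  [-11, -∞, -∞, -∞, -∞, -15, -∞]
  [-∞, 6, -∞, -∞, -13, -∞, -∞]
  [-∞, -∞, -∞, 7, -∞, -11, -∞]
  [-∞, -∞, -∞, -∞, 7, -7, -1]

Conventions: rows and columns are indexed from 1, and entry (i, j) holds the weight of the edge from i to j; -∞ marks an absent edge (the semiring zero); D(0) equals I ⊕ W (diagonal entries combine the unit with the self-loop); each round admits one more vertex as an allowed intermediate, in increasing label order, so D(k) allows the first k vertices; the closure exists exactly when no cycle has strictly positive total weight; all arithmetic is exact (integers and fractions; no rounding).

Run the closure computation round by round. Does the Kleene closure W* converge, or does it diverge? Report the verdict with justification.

D(0):
  [0, 3, -∞, -4, -∞, -17, -8]
  [-10, 0, -∞, -∞, -∞, -12, -∞]
  [1, 0, 0, -∞, -∞, -12, -∞]
  [-11, -∞, -∞, 0, -∞, -15, -∞]
  [-∞, 6, -∞, -∞, 0, -∞, -∞]
  [-∞, -∞, -∞, 7, -∞, 0, -∞]
  [-∞, -∞, -∞, -∞, 7, -7, 0]
D(1):
  [0, 3, -∞, -4, -∞, -17, -8]
  [-10, 0, -∞, -14, -∞, -12, -18]
  [1, 4, 0, -3, -∞, -12, -7]
  [-11, -8, -∞, 0, -∞, -15, -19]
  [-∞, 6, -∞, -∞, 0, -∞, -∞]
  [-∞, -∞, -∞, 7, -∞, 0, -∞]
  [-∞, -∞, -∞, -∞, 7, -7, 0]
D(2):
  [0, 3, -∞, -4, -∞, -9, -8]
  [-10, 0, -∞, -14, -∞, -12, -18]
  [1, 4, 0, -3, -∞, -8, -7]
  [-11, -8, -∞, 0, -∞, -15, -19]
  [-4, 6, -∞, -8, 0, -6, -12]
  [-∞, -∞, -∞, 7, -∞, 0, -∞]
  [-∞, -∞, -∞, -∞, 7, -7, 0]
D(3):
  [0, 3, -∞, -4, -∞, -9, -8]
  [-10, 0, -∞, -14, -∞, -12, -18]
  [1, 4, 0, -3, -∞, -8, -7]
  [-11, -8, -∞, 0, -∞, -15, -19]
  [-4, 6, -∞, -8, 0, -6, -12]
  [-∞, -∞, -∞, 7, -∞, 0, -∞]
  [-∞, -∞, -∞, -∞, 7, -7, 0]
D(4):
  [0, 3, -∞, -4, -∞, -9, -8]
  [-10, 0, -∞, -14, -∞, -12, -18]
  [1, 4, 0, -3, -∞, -8, -7]
  [-11, -8, -∞, 0, -∞, -15, -19]
  [-4, 6, -∞, -8, 0, -6, -12]
  [-4, -1, -∞, 7, -∞, 0, -12]
  [-∞, -∞, -∞, -∞, 7, -7, 0]
D(5):
  [0, 3, -∞, -4, -∞, -9, -8]
  [-10, 0, -∞, -14, -∞, -12, -18]
  [1, 4, 0, -3, -∞, -8, -7]
  [-11, -8, -∞, 0, -∞, -15, -19]
  [-4, 6, -∞, -8, 0, -6, -12]
  [-4, -1, -∞, 7, -∞, 0, -12]
  [3, 13, -∞, -1, 7, 1, 0]
D(6):
  [0, 3, -∞, -2, -∞, -9, -8]
  [-10, 0, -∞, -5, -∞, -12, -18]
  [1, 4, 0, -1, -∞, -8, -7]
  [-11, -8, -∞, 0, -∞, -15, -19]
  [-4, 6, -∞, 1, 0, -6, -12]
  [-4, -1, -∞, 7, -∞, 0, -12]
  [3, 13, -∞, 8, 7, 1, 0]
D(7):
  [0, 5, -∞, 0, -1, -7, -8]
  [-10, 0, -∞, -5, -11, -12, -18]
  [1, 6, 0, 1, 0, -6, -7]
  [-11, -6, -∞, 0, -12, -15, -19]
  [-4, 6, -∞, 1, 0, -6, -12]
  [-4, 1, -∞, 7, -5, 0, -12]
  [3, 13, -∞, 8, 7, 1, 0]
Key observation: every diagonal entry stays at the unit through all rounds, so no improving cycle exists.
Answer: CONVERGES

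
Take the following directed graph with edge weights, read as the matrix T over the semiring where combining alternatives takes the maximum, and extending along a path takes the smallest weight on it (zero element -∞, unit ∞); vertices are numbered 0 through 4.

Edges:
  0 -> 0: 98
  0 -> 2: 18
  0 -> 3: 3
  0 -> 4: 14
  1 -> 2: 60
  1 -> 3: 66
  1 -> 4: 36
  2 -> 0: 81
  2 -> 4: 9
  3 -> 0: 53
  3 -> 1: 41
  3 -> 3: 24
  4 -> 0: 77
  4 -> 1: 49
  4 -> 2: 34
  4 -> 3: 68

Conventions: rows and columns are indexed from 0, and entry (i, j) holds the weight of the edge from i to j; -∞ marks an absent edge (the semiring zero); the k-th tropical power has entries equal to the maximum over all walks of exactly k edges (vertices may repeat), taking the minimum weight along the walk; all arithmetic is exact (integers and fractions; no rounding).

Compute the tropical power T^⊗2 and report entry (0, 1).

T^⊗2:
  [98, 14, 18, 14, 14]
  [60, 41, 34, 36, 9]
  [81, 9, 18, 9, 14]
  [53, 24, 41, 41, 36]
  [77, 41, 49, 49, 36]
Key observation: the optimum is the walk 0->4->1, with weight 14 min 49 = 14.
Optimal value attained by: walk 0->4->1.
Answer: (T^⊗2)[0][1] = 14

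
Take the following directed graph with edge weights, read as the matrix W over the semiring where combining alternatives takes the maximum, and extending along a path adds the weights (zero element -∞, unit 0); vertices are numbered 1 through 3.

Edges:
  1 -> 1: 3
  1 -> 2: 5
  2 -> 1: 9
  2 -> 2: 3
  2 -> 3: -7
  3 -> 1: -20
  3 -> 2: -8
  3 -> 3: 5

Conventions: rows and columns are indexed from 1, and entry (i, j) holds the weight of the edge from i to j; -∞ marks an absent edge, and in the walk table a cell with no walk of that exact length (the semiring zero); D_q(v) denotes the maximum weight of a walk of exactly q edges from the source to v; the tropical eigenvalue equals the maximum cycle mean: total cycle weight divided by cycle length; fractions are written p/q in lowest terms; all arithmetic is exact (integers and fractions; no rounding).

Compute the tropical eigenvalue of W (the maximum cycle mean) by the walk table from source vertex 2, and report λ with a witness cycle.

q=0: [-∞, 0, -∞]
q=1: [9, 3, -7]
q=2: [12, 14, -2]
q=3: [23, 17, 7]
Optimal cycle mean attained by: cycle 1->2->1, total 5 + 9, length 2.
Answer: λ = 7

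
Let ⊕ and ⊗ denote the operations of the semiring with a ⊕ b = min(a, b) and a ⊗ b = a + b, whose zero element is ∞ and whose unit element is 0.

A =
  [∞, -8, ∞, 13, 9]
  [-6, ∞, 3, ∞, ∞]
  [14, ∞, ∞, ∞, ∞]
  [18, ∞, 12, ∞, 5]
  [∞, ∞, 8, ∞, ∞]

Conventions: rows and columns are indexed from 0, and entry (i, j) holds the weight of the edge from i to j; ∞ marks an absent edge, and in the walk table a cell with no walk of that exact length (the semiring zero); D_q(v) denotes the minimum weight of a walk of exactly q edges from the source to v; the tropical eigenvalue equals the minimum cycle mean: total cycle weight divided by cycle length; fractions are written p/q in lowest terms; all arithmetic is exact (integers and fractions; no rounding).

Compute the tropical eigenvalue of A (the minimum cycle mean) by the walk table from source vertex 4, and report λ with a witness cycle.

q=0: [∞, ∞, ∞, ∞, 0]
q=1: [∞, ∞, 8, ∞, ∞]
q=2: [22, ∞, ∞, ∞, ∞]
q=3: [∞, 14, ∞, 35, 31]
q=4: [8, ∞, 17, ∞, 40]
q=5: [31, 0, 48, 21, 17]
Optimal cycle mean attained by: cycle 0->1->0, total (-8) + (-6), length 2.
Answer: λ = -7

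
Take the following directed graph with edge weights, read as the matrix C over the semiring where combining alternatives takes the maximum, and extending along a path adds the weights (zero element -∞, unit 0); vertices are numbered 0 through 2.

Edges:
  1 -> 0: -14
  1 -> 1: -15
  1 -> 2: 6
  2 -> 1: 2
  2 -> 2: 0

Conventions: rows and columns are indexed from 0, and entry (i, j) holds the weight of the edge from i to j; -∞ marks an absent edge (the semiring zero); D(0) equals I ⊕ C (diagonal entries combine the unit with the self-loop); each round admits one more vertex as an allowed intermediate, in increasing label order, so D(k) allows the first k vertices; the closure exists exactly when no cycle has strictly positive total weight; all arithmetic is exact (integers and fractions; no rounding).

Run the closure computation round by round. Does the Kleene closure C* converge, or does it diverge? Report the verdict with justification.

D(0):
  [0, -∞, -∞]
  [-14, 0, 6]
  [-∞, 2, 0]
D(1):
  [0, -∞, -∞]
  [-14, 0, 6]
  [-∞, 2, 0]
Detection: at round 2, diagonal entry (2, 2) turns strictly positive.
Key observation: the cycle 2->1->2 has total weight 2 + 6, which is strictly positive.
Answer: DIVERGES — positive cycle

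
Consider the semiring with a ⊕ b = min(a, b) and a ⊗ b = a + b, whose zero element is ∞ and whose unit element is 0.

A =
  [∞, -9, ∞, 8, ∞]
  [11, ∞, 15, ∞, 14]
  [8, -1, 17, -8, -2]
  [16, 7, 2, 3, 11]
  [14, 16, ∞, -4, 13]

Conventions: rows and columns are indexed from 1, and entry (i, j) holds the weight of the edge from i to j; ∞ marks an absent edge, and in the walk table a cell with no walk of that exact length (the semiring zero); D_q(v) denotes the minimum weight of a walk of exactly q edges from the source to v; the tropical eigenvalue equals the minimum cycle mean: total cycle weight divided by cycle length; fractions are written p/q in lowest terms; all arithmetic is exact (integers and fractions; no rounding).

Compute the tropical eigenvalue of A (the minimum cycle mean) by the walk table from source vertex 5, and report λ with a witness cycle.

q=0: [∞, ∞, ∞, ∞, 0]
q=1: [14, 16, ∞, -4, 13]
q=2: [12, 3, -2, -1, 7]
q=3: [6, -3, 1, -10, -4]
q=4: [6, -3, -8, -8, -1]
q=5: [0, -9, -6, -16, -10]
Optimal cycle mean attained by: cycle 3->4->3, total (-8) + 2, length 2.
Answer: λ = -3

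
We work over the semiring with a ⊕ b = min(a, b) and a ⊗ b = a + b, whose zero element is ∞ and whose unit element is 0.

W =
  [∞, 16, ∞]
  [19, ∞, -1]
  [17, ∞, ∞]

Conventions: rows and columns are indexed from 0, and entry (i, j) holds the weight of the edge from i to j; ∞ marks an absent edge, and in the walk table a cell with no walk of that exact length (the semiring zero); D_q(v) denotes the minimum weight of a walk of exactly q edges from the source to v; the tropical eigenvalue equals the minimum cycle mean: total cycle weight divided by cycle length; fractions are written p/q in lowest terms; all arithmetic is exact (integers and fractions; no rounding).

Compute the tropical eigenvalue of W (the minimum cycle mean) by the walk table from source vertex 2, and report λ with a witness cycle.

q=0: [∞, ∞, 0]
q=1: [17, ∞, ∞]
q=2: [∞, 33, ∞]
q=3: [52, ∞, 32]
Optimal cycle mean attained by: cycle 0->1->2->0, total 16 + (-1) + 17, length 3.
Answer: λ = 32/3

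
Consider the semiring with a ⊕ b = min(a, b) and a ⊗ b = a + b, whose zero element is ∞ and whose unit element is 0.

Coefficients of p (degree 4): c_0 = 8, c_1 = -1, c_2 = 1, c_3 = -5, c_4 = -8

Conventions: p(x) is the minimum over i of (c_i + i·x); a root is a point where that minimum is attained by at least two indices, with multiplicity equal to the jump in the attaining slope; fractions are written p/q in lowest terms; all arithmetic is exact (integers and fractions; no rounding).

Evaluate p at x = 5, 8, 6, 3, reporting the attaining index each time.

p(5) = min(8+0·5=8, -1+1·5=4, 1+2·5=11, -5+3·5=10, -8+4·5=12) = 4 (attained by i=1)
p(8) = min(8+0·8=8, -1+1·8=7, 1+2·8=17, -5+3·8=19, -8+4·8=24) = 7 (attained by i=1)
p(6) = min(8+0·6=8, -1+1·6=5, 1+2·6=13, -5+3·6=13, -8+4·6=16) = 5 (attained by i=1)
p(3) = min(8+0·3=8, -1+1·3=2, 1+2·3=7, -5+3·3=4, -8+4·3=4) = 2 (attained by i=1)
Answer: p(5) = 4; p(8) = 7; p(6) = 5; p(3) = 2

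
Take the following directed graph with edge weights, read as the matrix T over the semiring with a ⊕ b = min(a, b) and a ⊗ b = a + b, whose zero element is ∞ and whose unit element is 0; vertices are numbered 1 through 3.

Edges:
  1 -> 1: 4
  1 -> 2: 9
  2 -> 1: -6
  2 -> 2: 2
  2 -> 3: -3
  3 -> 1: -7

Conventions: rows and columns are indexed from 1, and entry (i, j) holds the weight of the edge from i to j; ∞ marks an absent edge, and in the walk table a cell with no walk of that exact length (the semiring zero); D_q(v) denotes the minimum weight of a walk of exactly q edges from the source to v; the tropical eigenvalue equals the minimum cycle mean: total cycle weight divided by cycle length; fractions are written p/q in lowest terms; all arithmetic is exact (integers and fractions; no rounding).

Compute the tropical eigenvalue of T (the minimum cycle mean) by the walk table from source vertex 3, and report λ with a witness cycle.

q=0: [∞, ∞, 0]
q=1: [-7, ∞, ∞]
q=2: [-3, 2, ∞]
q=3: [-4, 4, -1]
Optimal cycle mean attained by: cycle 1->2->3->1, total 9 + (-3) + (-7), length 3.
Answer: λ = -1/3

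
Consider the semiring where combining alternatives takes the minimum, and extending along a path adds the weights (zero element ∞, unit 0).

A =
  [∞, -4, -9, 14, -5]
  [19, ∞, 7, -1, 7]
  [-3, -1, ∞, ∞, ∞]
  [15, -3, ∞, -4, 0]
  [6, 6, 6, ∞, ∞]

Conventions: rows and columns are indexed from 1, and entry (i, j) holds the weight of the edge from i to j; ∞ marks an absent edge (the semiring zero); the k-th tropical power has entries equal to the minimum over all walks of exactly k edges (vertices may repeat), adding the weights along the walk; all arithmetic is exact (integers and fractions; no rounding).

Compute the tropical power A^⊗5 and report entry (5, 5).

A^⊗2:
  [-12, -10, 1, -5, 3]
  [4, -4, 10, -5, -1]
  [18, -7, -12, -2, -8]
  [6, -7, 4, -8, -4]
  [3, 2, -3, 5, 1]
A^⊗3:
  [-2, -16, -21, -11, -17]
  [5, -8, -5, -9, -5]
  [-15, -13, -2, -8, -2]
  [1, -11, -3, -12, -8]
  [-6, -4, -6, 1, -2]
A^⊗4:
  [-24, -22, -11, -17, -11]
  [-8, -12, -4, -13, -9]
  [-5, -19, -24, -14, -20]
  [-6, -15, -8, -16, -12]
  [-9, -10, -15, -5, -11]
A^⊗5:
  [-14, -28, -33, -23, -29]
  [-7, -16, -17, -17, -13]
  [-27, -25, -14, -20, -14]
  [-11, -19, -15, -20, -16]
  [-18, -16, -18, -11, -14]
Key observation: the optimum is the walk 5->3->1->3->1->5, with weight 6 + (-3) + (-9) + (-3) + (-5) = -14.
Optimal value attained by: walk 5->3->1->3->1->5.
Answer: (A^⊗5)[5][5] = -14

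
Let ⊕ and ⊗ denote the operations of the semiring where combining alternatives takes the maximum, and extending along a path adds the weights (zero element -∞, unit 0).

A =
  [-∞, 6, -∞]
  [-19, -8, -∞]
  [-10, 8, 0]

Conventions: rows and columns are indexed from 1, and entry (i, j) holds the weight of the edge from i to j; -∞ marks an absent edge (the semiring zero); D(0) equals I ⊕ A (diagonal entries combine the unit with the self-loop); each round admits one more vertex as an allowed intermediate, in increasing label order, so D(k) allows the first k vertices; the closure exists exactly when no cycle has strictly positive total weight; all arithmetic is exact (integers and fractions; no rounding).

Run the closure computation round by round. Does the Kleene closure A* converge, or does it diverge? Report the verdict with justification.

D(0):
  [0, 6, -∞]
  [-19, 0, -∞]
  [-10, 8, 0]
D(1):
  [0, 6, -∞]
  [-19, 0, -∞]
  [-10, 8, 0]
D(2):
  [0, 6, -∞]
  [-19, 0, -∞]
  [-10, 8, 0]
D(3):
  [0, 6, -∞]
  [-19, 0, -∞]
  [-10, 8, 0]
Key observation: every diagonal entry stays at the unit through all rounds, so no improving cycle exists.
Answer: CONVERGES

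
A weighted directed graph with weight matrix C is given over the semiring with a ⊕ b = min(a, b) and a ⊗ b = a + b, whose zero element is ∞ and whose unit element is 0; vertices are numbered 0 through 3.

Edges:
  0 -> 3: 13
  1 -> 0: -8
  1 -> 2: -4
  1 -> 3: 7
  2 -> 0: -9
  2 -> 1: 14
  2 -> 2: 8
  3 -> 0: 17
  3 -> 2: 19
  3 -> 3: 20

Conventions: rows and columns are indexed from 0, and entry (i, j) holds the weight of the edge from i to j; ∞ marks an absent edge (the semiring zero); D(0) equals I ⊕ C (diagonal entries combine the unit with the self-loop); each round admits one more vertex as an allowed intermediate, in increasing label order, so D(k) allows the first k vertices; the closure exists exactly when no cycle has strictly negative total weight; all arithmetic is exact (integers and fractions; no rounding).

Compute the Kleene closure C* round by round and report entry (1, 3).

D(0):
  [0, ∞, ∞, 13]
  [-8, 0, -4, 7]
  [-9, 14, 0, ∞]
  [17, ∞, 19, 0]
D(1):
  [0, ∞, ∞, 13]
  [-8, 0, -4, 5]
  [-9, 14, 0, 4]
  [17, ∞, 19, 0]
D(2):
  [0, ∞, ∞, 13]
  [-8, 0, -4, 5]
  [-9, 14, 0, 4]
  [17, ∞, 19, 0]
D(3):
  [0, ∞, ∞, 13]
  [-13, 0, -4, 0]
  [-9, 14, 0, 4]
  [10, 33, 19, 0]
D(4):
  [0, 46, 32, 13]
  [-13, 0, -4, 0]
  [-9, 14, 0, 4]
  [10, 33, 19, 0]
Answer: C*[1][3] = 0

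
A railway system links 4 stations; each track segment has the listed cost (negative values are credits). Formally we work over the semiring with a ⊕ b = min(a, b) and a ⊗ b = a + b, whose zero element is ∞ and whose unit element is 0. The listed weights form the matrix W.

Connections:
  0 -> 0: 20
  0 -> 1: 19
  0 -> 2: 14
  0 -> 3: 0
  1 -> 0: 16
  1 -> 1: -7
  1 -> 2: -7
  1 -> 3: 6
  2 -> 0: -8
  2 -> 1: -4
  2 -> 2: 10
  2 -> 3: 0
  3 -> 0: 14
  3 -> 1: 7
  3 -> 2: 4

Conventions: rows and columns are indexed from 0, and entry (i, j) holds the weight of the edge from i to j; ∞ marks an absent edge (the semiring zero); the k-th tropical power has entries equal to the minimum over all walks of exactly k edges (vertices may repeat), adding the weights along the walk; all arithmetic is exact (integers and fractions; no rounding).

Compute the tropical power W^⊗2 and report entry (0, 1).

W^⊗2:
  [6, 7, 4, 14]
  [-15, -14, -14, -7]
  [2, -11, -11, -8]
  [-4, 0, 0, 4]
Key observation: the optimum is the walk 0->3->1, with weight 0 + 7 = 7.
Optimal value attained by: walk 0->3->1.
Answer: (W^⊗2)[0][1] = 7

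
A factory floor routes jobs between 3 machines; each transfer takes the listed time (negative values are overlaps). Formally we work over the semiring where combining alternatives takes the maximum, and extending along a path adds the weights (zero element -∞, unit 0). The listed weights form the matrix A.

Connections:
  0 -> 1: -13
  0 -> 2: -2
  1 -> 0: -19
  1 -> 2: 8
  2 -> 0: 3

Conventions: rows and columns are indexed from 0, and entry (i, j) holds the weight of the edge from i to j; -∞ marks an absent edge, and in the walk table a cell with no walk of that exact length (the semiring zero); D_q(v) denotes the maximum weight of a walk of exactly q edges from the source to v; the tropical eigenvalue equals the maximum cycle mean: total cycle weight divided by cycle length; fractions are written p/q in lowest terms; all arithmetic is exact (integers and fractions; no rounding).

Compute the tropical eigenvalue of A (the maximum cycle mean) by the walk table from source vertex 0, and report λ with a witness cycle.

q=0: [0, -∞, -∞]
q=1: [-∞, -13, -2]
q=2: [1, -∞, -5]
q=3: [-2, -12, -1]
Optimal cycle mean attained by: cycle 0->2->0, total (-2) + 3, length 2.
Answer: λ = 1/2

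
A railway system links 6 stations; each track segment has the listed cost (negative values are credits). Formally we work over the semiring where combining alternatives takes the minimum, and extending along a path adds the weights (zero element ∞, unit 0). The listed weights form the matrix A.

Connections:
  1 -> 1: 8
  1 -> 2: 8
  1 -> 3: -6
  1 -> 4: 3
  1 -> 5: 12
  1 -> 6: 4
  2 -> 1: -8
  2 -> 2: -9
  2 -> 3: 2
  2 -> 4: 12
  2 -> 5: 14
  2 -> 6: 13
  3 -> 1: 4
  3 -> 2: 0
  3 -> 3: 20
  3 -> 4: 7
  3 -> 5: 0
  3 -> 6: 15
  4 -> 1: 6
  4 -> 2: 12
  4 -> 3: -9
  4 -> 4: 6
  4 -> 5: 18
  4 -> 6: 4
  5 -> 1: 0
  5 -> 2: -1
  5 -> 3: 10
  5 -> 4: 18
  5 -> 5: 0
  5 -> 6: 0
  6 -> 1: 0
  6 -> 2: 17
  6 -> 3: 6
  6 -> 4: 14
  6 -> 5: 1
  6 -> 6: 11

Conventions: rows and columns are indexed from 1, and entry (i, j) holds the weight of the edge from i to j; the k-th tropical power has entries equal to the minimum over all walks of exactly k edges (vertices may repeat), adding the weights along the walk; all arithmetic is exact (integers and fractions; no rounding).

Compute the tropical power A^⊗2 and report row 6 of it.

A^⊗2:
  [-2, -6, -6, 1, -6, 7]
  [-17, -18, -14, -5, 2, -4]
  [-8, -9, -2, 7, 0, 0]
  [-5, -9, -3, -2, -9, 6]
  [-9, -10, -6, 3, 0, 0]
  [1, 0, -6, 3, 1, 1]
Answer: row 6 of A^⊗2 = [1, 0, -6, 3, 1, 1]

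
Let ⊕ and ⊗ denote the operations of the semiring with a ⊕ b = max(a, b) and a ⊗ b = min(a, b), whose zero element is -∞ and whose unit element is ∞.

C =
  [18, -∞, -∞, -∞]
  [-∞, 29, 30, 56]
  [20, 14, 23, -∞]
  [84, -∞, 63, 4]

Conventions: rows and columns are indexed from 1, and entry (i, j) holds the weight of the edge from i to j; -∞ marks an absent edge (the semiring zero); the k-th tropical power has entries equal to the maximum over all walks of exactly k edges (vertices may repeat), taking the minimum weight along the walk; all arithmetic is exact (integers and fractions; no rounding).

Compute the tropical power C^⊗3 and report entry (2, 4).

C^⊗2:
  [18, -∞, -∞, -∞]
  [56, 29, 56, 29]
  [20, 14, 23, 14]
  [20, 14, 23, 4]
C^⊗3:
  [18, -∞, -∞, -∞]
  [29, 29, 29, 29]
  [20, 14, 23, 14]
  [20, 14, 23, 14]
Key observation: the optimum is the walk 2->2->2->4, with weight 29 min 29 min 56 = 29.
Optimal value attained by: walk 2->2->2->4.
Answer: (C^⊗3)[2][4] = 29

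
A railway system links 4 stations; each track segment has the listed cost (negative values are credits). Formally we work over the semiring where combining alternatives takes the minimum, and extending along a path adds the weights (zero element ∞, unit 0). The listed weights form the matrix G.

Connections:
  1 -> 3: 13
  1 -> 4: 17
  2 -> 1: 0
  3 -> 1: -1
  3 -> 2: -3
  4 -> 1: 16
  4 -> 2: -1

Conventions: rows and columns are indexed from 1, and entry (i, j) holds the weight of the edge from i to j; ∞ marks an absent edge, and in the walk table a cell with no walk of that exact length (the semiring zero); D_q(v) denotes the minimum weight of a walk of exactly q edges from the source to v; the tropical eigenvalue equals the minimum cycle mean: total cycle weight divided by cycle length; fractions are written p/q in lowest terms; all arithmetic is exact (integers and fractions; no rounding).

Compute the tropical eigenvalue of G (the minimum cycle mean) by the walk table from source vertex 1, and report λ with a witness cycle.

q=0: [0, ∞, ∞, ∞]
q=1: [∞, ∞, 13, 17]
q=2: [12, 10, ∞, ∞]
q=3: [10, ∞, 25, 29]
q=4: [24, 22, 23, 27]
Optimal cycle mean attained by: cycle 1->3->2->1, total 13 + (-3) + 0, length 3.
Answer: λ = 10/3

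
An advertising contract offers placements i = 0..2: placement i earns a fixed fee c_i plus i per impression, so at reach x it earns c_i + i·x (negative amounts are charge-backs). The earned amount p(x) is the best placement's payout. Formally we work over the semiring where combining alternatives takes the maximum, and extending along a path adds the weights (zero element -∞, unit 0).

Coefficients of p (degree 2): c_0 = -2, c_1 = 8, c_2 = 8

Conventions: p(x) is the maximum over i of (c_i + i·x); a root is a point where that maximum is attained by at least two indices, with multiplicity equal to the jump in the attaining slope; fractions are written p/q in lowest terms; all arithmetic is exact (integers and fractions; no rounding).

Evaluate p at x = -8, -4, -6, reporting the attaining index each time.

p(-8) = max(-2+0·(-8)=-2, 8+1·(-8)=0, 8+2·(-8)=-8) = 0 (attained by i=1)
p(-4) = max(-2+0·(-4)=-2, 8+1·(-4)=4, 8+2·(-4)=0) = 4 (attained by i=1)
p(-6) = max(-2+0·(-6)=-2, 8+1·(-6)=2, 8+2·(-6)=-4) = 2 (attained by i=1)
Answer: p(-8) = 0; p(-4) = 4; p(-6) = 2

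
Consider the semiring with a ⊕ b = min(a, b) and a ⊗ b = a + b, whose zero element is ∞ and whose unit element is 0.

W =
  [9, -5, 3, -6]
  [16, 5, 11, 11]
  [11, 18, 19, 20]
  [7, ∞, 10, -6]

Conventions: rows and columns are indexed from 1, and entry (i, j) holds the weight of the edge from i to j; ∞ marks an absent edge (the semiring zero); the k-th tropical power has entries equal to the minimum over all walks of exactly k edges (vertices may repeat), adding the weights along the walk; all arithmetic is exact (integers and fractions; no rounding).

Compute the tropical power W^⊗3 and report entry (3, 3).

W^⊗2:
  [1, 0, 4, -12]
  [18, 10, 16, 5]
  [20, 6, 14, 5]
  [1, 2, 4, -12]
W^⊗3:
  [-5, -4, -2, -18]
  [12, 13, 15, -1]
  [12, 11, 15, -1]
  [-5, -4, -2, -18]
Key observation: the optimum is the walk 3->1->4->3, with weight 11 + (-6) + 10 = 15.
Optimal value attained by: walk 3->1->4->3.
Answer: (W^⊗3)[3][3] = 15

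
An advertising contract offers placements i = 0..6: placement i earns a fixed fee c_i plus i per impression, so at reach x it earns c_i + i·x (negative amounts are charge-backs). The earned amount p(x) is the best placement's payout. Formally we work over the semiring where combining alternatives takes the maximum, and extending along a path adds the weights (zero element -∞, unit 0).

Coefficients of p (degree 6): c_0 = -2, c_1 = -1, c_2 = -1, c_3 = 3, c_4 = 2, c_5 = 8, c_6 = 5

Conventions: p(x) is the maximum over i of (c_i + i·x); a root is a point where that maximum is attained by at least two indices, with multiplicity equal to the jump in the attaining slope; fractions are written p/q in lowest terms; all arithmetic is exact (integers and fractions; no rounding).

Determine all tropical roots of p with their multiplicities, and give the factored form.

hull edge (i=0, c=-2) to (i=5, c=8): slope 2, span 5
hull edge (i=5, c=8) to (i=6, c=5): slope -3, span 1
Factored form: p(x) = 5 ⊗ (x ⊕ (-2)) ⊗ (x ⊕ (-2)) ⊗ (x ⊕ (-2)) ⊗ (x ⊕ (-2)) ⊗ (x ⊕ (-2)) ⊗ (x ⊕ 3)
Answer: roots = -2 (mult 5), 3 (mult 1)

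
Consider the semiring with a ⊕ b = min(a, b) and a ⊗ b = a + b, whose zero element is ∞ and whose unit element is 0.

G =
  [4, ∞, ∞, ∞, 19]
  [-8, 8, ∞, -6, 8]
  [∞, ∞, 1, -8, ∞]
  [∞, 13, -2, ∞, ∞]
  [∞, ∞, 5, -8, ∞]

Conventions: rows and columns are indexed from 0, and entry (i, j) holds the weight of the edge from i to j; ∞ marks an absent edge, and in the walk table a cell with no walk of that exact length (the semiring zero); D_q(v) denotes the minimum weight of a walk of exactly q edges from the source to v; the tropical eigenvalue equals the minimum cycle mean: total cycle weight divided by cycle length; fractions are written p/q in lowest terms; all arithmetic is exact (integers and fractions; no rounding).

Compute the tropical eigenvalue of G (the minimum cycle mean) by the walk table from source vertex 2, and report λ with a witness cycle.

q=0: [∞, ∞, 0, ∞, ∞]
q=1: [∞, ∞, 1, -8, ∞]
q=2: [∞, 5, -10, -7, ∞]
q=3: [-3, 6, -9, -18, 13]
q=4: [-2, -5, -20, -17, 14]
q=5: [-13, -4, -19, -28, 3]
Optimal cycle mean attained by: cycle 2->3->2, total (-8) + (-2), length 2.
Answer: λ = -5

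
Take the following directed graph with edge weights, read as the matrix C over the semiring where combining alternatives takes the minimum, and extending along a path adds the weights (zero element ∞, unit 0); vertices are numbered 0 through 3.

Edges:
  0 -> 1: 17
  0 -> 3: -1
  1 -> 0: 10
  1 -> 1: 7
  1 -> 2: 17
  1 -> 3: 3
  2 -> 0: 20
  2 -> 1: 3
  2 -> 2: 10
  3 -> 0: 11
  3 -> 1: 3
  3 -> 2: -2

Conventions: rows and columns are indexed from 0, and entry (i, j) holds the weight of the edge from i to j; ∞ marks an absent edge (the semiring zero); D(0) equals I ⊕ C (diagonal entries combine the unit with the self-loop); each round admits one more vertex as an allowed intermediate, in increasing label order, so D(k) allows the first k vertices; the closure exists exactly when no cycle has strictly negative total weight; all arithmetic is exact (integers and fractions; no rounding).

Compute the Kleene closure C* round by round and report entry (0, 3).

D(0):
  [0, 17, ∞, -1]
  [10, 0, 17, 3]
  [20, 3, 0, ∞]
  [11, 3, -2, 0]
D(1):
  [0, 17, ∞, -1]
  [10, 0, 17, 3]
  [20, 3, 0, 19]
  [11, 3, -2, 0]
D(2):
  [0, 17, 34, -1]
  [10, 0, 17, 3]
  [13, 3, 0, 6]
  [11, 3, -2, 0]
D(3):
  [0, 17, 34, -1]
  [10, 0, 17, 3]
  [13, 3, 0, 6]
  [11, 1, -2, 0]
D(4):
  [0, 0, -3, -1]
  [10, 0, 1, 3]
  [13, 3, 0, 6]
  [11, 1, -2, 0]
Answer: C*[0][3] = -1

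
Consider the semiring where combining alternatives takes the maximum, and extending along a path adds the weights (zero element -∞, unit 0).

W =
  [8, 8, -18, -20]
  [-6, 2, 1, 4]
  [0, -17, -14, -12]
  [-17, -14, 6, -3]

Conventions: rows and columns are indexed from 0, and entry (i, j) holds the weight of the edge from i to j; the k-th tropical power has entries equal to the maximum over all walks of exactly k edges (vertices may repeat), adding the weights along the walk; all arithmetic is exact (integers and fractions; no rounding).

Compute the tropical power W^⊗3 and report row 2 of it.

W^⊗2:
  [16, 16, 9, 12]
  [2, 4, 10, 6]
  [8, 8, -6, -13]
  [6, -9, 3, -6]
W^⊗3:
  [24, 24, 18, 20]
  [10, 10, 12, 8]
  [16, 16, 9, 12]
  [14, 14, 0, -5]
Answer: row 2 of W^⊗3 = [16, 16, 9, 12]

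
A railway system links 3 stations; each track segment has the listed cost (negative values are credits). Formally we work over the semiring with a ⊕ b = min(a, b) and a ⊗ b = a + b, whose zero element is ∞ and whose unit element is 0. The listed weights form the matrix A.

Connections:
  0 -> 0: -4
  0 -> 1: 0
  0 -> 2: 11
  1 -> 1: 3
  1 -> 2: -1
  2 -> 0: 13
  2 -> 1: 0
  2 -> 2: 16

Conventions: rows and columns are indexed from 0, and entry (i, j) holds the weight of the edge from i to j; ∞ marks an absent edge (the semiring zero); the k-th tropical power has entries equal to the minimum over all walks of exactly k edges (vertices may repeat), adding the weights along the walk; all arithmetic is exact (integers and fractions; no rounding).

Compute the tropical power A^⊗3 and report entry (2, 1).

A^⊗2:
  [-8, -4, -1]
  [12, -1, 2]
  [9, 3, -1]
A^⊗3:
  [-12, -8, -5]
  [8, 2, -2]
  [5, -1, 2]
Key observation: the optimum is the walk 2->1->2->1, with weight 0 + (-1) + 0 = -1.
Optimal value attained by: walk 2->1->2->1.
Answer: (A^⊗3)[2][1] = -1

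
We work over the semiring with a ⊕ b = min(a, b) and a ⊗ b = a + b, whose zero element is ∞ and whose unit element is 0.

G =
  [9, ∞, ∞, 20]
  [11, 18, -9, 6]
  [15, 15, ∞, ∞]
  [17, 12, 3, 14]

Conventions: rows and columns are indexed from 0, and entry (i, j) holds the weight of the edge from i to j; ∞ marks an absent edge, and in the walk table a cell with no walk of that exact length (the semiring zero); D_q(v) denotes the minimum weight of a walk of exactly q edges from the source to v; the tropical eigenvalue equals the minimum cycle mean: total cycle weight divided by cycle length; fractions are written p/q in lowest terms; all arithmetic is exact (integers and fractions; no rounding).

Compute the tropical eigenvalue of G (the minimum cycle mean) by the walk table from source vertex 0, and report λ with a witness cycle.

q=0: [0, ∞, ∞, ∞]
q=1: [9, ∞, ∞, 20]
q=2: [18, 32, 23, 29]
q=3: [27, 38, 23, 38]
q=4: [36, 38, 29, 44]
Optimal cycle mean attained by: cycle 1->2->1, total (-9) + 15, length 2.
Answer: λ = 3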